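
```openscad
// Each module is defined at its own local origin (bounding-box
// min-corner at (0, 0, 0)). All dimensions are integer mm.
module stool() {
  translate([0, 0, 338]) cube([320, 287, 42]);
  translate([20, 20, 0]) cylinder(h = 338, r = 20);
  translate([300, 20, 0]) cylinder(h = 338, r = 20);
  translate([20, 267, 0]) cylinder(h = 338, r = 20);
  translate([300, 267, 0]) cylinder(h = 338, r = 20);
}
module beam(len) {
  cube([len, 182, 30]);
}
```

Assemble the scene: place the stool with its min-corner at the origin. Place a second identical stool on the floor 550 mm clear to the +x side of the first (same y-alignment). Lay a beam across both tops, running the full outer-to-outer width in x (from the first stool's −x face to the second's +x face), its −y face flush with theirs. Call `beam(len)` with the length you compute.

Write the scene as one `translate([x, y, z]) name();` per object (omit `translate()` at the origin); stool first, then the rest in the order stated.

stool();
translate([870, 0, 0]) stool();
translate([0, 0, 380]) beam(1190);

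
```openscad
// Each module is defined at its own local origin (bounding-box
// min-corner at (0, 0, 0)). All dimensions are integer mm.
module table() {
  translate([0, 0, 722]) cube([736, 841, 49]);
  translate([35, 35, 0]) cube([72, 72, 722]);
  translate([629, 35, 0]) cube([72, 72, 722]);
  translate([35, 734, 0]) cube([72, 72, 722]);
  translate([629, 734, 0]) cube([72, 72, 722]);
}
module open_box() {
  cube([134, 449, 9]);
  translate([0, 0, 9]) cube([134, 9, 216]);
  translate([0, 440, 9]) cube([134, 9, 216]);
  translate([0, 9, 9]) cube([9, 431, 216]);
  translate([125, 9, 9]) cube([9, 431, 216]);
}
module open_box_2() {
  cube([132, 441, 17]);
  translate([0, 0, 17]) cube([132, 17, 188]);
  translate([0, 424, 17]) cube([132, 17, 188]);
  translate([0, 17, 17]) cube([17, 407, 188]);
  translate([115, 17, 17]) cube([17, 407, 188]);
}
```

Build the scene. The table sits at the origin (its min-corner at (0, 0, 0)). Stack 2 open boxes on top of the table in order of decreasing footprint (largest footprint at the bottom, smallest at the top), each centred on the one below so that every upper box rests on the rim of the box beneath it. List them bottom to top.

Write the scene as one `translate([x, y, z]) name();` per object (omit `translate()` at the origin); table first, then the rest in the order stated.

table();
translate([301, 196, 771]) open_box();
translate([302, 200, 996]) open_box_2();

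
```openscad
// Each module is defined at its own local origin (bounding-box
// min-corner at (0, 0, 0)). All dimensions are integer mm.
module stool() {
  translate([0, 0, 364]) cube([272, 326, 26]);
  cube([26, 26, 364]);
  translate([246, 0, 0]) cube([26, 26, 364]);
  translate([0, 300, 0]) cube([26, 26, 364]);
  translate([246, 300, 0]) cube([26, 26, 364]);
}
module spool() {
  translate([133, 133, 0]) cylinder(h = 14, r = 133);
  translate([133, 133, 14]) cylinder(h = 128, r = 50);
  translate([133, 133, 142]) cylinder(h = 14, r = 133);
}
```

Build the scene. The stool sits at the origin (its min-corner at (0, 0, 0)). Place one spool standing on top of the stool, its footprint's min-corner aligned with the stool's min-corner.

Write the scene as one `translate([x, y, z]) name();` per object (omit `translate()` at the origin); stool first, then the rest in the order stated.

stool();
translate([0, 0, 390]) spool();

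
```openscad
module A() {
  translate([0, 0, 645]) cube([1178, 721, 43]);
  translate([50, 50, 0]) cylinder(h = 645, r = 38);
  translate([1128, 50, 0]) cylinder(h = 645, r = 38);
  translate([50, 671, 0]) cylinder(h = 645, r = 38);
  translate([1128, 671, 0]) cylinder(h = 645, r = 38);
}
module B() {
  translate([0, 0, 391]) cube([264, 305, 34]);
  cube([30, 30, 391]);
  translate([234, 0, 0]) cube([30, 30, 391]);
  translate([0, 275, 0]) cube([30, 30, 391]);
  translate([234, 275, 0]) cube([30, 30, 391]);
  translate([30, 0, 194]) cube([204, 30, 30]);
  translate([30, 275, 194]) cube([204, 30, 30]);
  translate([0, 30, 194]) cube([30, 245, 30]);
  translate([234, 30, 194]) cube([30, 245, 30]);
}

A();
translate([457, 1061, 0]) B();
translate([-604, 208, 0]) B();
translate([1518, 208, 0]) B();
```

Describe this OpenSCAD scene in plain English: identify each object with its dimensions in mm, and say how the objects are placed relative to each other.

A is a rectangular dining table. The top is 1178×721×43 mm with its upper surface at z = 688 mm. It stands on four round legs of 76 mm diameter, each leg's bounding box inset 12 mm from the nearest pair of top edges, running from the floor to the underside of the top.

B is a four-legged stool. The seat is 264×305 mm, 34 mm thick, top at z = 425 mm. It stands on four square legs, each 30×30 mm in cross-section, from z = 0 to the seat underside, each flush with a corner of the seat. Four stretchers, 30 mm wide and 30 mm tall, connect adjacent legs with their undersides at z = 194 mm, each running between the inner faces of the legs it joins and aligned with the legs' outer faces on the other axis.

Three stools sit around the table at the +y, −x, +x sides.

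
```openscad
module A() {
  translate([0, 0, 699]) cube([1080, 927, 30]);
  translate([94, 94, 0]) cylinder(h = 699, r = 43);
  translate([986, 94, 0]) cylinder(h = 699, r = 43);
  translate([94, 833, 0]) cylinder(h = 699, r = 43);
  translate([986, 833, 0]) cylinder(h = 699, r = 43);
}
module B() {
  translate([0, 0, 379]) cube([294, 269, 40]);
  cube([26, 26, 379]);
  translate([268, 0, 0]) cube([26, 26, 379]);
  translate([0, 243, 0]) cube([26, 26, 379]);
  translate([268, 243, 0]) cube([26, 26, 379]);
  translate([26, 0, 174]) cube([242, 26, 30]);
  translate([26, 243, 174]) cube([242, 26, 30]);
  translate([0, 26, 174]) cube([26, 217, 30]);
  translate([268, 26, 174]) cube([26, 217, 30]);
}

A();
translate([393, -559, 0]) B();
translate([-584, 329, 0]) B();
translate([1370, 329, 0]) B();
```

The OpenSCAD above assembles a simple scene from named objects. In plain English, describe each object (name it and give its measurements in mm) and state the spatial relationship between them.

A is a table: top 1080 mm (x) × 927 mm (y), 30 mm thick, upper face at z = 729 mm, on four round legs of 86 mm diameter, each leg's bounding box inset 51 mm from the nearest pair of top edges, running from z = 0 to the bottom of the top.

B is a four-legged stool. The seat is 294×269 mm, 40 mm thick, top at z = 419 mm. It stands on four square legs, each 26×26 mm in cross-section, from z = 0 to the seat underside, each flush with a corner of the seat. Four stretchers, 26 mm wide and 30 mm tall, connect adjacent legs with their undersides at z = 174 mm, each running between the inner faces of the legs it joins and aligned with the legs' outer faces on the other axis.

Three stools sit around the table at the −y, −x, +x sides.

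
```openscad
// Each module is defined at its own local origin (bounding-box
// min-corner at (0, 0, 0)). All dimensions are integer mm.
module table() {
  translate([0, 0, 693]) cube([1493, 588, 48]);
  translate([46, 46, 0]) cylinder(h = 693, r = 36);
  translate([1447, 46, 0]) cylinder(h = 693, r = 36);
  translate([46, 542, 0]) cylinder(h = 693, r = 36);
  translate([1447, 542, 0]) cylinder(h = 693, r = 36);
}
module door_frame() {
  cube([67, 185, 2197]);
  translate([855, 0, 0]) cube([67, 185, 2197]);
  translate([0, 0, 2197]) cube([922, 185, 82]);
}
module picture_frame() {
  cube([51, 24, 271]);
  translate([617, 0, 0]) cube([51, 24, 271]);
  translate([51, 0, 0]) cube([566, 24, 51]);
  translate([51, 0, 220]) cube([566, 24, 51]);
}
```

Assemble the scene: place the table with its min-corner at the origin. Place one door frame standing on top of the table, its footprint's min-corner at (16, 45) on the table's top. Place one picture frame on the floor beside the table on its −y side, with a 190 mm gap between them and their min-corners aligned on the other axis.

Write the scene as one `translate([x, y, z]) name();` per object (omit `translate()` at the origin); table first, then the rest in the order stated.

table();
translate([16, 45, 741]) door_frame();
translate([0, -214, 0]) picture_frame();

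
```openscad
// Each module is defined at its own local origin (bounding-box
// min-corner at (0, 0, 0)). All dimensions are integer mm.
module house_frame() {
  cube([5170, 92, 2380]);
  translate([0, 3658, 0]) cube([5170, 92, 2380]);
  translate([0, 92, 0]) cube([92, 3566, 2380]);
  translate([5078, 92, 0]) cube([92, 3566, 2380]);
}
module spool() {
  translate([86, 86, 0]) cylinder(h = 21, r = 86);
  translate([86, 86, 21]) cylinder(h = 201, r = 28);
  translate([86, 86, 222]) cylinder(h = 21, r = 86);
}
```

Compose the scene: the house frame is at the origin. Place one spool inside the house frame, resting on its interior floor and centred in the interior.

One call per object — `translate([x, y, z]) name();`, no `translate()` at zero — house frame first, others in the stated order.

house_frame();
translate([2499, 1789, 0]) spool();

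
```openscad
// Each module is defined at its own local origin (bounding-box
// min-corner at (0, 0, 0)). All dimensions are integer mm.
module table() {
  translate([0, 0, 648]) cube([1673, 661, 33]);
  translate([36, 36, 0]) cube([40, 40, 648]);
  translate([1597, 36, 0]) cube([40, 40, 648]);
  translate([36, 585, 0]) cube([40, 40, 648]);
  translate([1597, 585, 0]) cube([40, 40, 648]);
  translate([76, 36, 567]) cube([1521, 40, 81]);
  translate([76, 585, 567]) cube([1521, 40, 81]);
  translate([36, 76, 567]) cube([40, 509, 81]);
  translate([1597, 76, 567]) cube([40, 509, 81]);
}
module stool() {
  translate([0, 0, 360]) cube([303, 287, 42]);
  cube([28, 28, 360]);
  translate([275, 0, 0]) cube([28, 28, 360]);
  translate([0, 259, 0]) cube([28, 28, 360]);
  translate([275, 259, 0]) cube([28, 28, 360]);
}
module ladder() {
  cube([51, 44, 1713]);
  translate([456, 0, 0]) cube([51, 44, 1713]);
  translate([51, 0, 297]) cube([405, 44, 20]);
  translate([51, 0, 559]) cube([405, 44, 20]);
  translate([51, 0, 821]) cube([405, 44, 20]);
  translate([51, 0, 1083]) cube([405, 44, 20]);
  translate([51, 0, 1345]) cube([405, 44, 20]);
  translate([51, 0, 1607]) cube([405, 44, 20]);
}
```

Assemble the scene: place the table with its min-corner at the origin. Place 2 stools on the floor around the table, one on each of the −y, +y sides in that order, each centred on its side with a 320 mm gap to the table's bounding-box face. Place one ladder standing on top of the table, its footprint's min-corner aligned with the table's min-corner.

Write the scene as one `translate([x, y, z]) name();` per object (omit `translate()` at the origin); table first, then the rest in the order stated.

table();
translate([685, -607, 0]) stool();
translate([685, 981, 0]) stool();
translate([0, 0, 681]) ladder();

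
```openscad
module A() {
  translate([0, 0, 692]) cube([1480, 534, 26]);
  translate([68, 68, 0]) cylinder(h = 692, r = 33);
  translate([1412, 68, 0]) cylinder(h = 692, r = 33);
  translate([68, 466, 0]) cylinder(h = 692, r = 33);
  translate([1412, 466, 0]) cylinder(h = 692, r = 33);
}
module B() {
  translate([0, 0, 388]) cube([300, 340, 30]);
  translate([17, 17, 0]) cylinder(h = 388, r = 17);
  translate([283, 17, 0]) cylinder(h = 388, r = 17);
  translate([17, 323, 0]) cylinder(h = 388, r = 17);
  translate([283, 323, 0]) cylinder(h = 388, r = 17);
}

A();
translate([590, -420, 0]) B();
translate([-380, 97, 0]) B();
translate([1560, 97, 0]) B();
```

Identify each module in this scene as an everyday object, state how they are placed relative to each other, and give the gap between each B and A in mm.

Each stool's nearest face is 80 mm from the table's bounding box.

A is a table. B is a stool. Three stools sit around the table at the −y, −x, +x sides. The gap between each stool and the table is 80 mm.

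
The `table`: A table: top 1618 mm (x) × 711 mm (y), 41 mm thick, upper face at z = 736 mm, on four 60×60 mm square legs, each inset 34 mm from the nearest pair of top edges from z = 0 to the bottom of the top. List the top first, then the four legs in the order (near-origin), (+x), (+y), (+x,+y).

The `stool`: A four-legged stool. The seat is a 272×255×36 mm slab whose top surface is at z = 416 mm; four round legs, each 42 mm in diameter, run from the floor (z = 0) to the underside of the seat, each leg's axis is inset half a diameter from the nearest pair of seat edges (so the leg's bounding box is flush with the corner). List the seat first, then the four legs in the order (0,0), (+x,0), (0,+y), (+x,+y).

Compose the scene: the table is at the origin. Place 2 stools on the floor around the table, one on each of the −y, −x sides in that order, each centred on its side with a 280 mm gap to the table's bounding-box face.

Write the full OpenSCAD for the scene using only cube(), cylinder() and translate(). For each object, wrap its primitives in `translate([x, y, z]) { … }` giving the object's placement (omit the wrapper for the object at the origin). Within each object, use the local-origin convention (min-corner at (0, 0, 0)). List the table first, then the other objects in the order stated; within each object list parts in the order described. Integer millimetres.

translate([0, 0, 695]) cube([1618, 711, 41]);
translate([34, 34, 0]) cube([60, 60, 695]);
translate([1524, 34, 0]) cube([60, 60, 695]);
translate([34, 617, 0]) cube([60, 60, 695]);
translate([1524, 617, 0]) cube([60, 60, 695]);
translate([673, -535, 0]) {
  translate([0, 0, 380]) cube([272, 255, 36]);
  translate([21, 21, 0]) cylinder(h = 380, r = 21);
  translate([251, 21, 0]) cylinder(h = 380, r = 21);
  translate([21, 234, 0]) cylinder(h = 380, r = 21);
  translate([251, 234, 0]) cylinder(h = 380, r = 21);
}
translate([-552, 228, 0]) {
  translate([0, 0, 380]) cube([272, 255, 36]);
  translate([21, 21, 0]) cylinder(h = 380, r = 21);
  translate([251, 21, 0]) cylinder(h = 380, r = 21);
  translate([21, 234, 0]) cylinder(h = 380, r = 21);
  translate([251, 234, 0]) cylinder(h = 380, r = 21);
}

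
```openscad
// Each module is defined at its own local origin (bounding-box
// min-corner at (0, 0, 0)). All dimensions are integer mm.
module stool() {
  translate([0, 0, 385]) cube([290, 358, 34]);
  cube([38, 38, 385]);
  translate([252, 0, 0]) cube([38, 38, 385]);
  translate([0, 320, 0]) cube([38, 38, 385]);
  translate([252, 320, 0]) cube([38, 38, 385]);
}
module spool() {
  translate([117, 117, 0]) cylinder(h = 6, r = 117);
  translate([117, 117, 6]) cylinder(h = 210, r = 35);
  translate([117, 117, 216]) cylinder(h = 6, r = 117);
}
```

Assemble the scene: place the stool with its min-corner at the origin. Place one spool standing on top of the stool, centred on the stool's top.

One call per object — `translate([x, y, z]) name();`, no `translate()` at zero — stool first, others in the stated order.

stool();
translate([28, 62, 419]) spool();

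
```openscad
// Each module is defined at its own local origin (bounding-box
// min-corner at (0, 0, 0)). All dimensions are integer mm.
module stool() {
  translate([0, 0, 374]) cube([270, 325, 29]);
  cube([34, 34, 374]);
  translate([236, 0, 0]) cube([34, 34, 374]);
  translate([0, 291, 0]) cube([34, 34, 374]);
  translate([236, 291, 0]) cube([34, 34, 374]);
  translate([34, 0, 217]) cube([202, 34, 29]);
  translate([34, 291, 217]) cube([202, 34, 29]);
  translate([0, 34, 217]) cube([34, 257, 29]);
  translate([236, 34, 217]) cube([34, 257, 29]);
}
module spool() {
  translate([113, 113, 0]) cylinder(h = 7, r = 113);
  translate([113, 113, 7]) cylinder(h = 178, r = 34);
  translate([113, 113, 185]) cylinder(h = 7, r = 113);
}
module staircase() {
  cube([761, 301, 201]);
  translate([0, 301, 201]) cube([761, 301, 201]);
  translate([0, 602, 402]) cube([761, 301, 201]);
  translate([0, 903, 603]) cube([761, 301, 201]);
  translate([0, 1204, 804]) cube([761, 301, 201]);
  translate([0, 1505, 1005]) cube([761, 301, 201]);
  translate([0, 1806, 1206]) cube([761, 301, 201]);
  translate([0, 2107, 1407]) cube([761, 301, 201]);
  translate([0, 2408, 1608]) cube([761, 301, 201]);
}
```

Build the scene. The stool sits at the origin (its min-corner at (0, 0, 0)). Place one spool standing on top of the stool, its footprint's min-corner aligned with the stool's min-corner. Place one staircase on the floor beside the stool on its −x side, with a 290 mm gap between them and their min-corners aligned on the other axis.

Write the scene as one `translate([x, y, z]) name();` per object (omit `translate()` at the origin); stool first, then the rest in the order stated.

stool();
translate([0, 0, 403]) spool();
translate([-1051, 0, 0]) staircase();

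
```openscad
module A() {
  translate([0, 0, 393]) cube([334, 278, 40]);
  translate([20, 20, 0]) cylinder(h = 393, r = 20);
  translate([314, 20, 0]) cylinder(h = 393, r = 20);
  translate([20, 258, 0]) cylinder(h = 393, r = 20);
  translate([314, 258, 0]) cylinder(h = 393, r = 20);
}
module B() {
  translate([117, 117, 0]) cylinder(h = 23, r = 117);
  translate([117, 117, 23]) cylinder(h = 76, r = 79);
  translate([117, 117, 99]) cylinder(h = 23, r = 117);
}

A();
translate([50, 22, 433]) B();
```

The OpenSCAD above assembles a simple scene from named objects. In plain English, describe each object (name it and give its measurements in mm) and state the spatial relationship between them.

A is a simple wooden stool: a rectangular seat 334 mm (x) by 278 mm (y), 40 mm thick, top face at z = 433 mm, on four round legs, each 40 mm in diameter. The legs rest on z = 0, each leg's axis is inset half a diameter from the nearest pair of seat edges (so the leg's bounding box is flush with the corner).

B is a spool: two coaxial disc flanges of radius 117 mm and thickness 23 mm, joined by a core cylinder of radius 79 mm and height 76 mm. The lower flange rests on z = 0 and the three cylinders share a vertical axis.

The spool is on top of the stool, centred.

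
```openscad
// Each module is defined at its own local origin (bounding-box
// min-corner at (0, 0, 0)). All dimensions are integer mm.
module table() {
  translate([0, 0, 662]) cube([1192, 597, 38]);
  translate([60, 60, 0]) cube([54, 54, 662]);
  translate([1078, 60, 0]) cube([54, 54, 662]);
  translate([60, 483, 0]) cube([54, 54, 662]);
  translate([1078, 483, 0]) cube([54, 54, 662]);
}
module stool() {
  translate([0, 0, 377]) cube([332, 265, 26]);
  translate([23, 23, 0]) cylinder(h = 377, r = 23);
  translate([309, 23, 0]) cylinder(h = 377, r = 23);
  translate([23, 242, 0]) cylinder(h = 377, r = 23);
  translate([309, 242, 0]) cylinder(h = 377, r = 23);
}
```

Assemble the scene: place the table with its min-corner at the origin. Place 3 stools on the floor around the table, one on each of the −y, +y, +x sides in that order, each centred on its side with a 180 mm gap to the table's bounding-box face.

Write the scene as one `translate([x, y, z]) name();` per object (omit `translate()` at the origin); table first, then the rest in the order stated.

table();
translate([430, -445, 0]) stool();
translate([430, 777, 0]) stool();
translate([1372, 166, 0]) stool();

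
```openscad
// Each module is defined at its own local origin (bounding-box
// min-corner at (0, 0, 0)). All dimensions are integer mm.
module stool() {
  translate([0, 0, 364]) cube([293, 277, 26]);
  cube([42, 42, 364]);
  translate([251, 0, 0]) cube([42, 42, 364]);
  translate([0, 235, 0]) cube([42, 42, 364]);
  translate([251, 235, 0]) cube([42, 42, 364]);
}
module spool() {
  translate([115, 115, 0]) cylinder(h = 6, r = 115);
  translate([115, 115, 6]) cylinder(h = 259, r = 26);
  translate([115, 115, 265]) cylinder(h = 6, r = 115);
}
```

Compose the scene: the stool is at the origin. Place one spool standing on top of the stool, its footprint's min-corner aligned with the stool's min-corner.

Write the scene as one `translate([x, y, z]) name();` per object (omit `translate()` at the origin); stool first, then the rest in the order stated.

stool();
translate([0, 0, 390]) spool();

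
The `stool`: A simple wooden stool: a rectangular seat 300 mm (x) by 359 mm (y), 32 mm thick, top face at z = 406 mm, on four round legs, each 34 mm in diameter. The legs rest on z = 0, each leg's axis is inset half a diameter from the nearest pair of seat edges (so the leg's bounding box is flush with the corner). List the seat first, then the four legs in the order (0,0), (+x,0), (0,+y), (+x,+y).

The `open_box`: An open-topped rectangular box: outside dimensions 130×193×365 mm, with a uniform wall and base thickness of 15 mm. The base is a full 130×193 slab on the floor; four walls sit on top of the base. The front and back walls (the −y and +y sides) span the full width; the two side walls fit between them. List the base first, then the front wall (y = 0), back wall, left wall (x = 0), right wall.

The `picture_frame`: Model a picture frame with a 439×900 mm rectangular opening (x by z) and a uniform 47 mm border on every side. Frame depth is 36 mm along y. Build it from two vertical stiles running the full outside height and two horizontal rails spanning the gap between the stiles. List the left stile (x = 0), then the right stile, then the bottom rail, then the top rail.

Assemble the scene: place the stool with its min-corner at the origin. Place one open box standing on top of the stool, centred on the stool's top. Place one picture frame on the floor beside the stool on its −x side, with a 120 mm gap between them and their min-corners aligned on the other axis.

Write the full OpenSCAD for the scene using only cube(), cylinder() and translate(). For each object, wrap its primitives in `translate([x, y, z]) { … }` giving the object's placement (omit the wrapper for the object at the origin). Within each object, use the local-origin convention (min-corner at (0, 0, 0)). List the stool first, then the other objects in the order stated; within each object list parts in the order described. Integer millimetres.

translate([0, 0, 374]) cube([300, 359, 32]);
translate([17, 17, 0]) cylinder(h = 374, r = 17);
translate([283, 17, 0]) cylinder(h = 374, r = 17);
translate([17, 342, 0]) cylinder(h = 374, r = 17);
translate([283, 342, 0]) cylinder(h = 374, r = 17);
translate([85, 83, 406]) {
  cube([130, 193, 15]);
  translate([0, 0, 15]) cube([130, 15, 350]);
  translate([0, 178, 15]) cube([130, 15, 350]);
  translate([0, 15, 15]) cube([15, 163, 350]);
  translate([115, 15, 15]) cube([15, 163, 350]);
}
translate([-653, 0, 0]) {
  cube([47, 36, 994]);
  translate([486, 0, 0]) cube([47, 36, 994]);
  translate([47, 0, 0]) cube([439, 36, 47]);
  translate([47, 0, 947]) cube([439, 36, 47]);
}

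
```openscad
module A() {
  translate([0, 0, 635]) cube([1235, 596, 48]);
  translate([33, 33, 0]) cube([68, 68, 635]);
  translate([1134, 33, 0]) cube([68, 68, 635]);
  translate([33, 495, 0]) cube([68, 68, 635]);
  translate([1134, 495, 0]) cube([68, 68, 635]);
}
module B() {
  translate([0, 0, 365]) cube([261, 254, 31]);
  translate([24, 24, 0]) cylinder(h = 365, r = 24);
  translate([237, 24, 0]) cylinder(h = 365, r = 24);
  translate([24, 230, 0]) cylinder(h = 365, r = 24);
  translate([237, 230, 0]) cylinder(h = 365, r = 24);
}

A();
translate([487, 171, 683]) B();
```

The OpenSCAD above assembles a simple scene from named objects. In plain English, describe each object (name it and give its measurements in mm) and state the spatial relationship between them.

A is a table: top 1235 mm (x) × 596 mm (y), 48 mm thick, upper face at z = 683 mm, on four 68×68 mm square legs, each inset 33 mm from the nearest pair of top edges, running from z = 0 to the bottom of the top.

B is a simple wooden stool: a rectangular seat 261 mm (x) by 254 mm (y), 31 mm thick, top face at z = 396 mm, on four round legs, each 48 mm in diameter. The legs rest on z = 0, each leg's axis is inset half a diameter from the nearest pair of seat edges (so the leg's bounding box is flush with the corner).

The stool is on top of the table, centred.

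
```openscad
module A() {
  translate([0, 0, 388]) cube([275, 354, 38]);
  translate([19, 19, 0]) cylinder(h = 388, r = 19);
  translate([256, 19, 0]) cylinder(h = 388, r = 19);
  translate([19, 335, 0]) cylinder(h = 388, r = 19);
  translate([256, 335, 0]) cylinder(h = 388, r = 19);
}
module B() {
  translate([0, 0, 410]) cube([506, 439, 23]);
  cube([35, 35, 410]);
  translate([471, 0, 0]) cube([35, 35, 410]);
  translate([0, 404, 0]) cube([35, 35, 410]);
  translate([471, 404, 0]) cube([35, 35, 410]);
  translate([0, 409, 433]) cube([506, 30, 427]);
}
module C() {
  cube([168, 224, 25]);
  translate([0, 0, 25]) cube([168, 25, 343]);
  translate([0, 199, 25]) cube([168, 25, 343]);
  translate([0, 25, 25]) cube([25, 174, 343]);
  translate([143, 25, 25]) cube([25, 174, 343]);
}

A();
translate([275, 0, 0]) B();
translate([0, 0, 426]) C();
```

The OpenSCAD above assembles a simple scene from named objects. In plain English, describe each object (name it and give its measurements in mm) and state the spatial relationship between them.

A is a simple wooden stool: a rectangular seat 275 mm (x) by 354 mm (y), 38 mm thick, top face at z = 426 mm, on four round legs, each 38 mm in diameter. The legs rest on z = 0, each leg's axis is inset half a diameter from the nearest pair of seat edges (so the leg's bounding box is flush with the corner).

B is a chair. The seat is a 506×439×23 mm slab with its top at z = 433 mm, on four 35×35 mm corner legs (flush with the seat edges, standing on z = 0). A flat backrest 30 mm thick, 427 mm tall, spans the full seat width and rises from the seat top along its +y edge, rear face flush with the rear of the seat.

C is an open-topped rectangular box: outside dimensions 168×224×368 mm, with a uniform wall and base thickness of 25 mm. The base is a full 168×224 slab on the floor; four walls sit on top of the base. The front and back walls (the −y and +y sides) span the full width; the two side walls fit between them.

The chair is against the stool's +x side, with their −y faces flush. The open box is on top of the stool.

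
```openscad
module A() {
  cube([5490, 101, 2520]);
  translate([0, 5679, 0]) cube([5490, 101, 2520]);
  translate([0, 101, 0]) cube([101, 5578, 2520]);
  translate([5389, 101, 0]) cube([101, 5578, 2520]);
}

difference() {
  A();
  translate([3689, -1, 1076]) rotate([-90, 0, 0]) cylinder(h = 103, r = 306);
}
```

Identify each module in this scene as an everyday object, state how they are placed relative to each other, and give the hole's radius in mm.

A is a house frame. The house frame has a circular hole through its front wall. The hole's radius is 306 mm.

The subtracted cylinder has r = 306 mm.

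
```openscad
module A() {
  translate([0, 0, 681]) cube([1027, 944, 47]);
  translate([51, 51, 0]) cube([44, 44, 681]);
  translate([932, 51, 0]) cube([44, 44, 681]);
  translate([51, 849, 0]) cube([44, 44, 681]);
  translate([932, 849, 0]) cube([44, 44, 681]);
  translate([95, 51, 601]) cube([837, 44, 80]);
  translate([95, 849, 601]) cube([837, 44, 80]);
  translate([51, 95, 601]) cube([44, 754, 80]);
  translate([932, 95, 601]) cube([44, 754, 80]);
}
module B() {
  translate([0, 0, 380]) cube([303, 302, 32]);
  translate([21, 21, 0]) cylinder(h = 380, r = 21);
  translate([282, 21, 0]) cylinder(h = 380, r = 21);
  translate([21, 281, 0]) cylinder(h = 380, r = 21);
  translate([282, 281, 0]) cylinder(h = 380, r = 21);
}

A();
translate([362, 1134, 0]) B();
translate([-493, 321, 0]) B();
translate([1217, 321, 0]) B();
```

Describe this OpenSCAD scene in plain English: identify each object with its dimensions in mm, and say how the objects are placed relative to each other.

A is a rectangular dining table. The top is 1027×944×47 mm with its upper surface at z = 728 mm. It stands on four 44×44 mm square legs, each inset 51 mm from the nearest pair of top edges, running from the floor to the underside of the top. Four apron rails, 44 mm thick and 80 mm tall, run between adjacent legs with their top edges flush with the underside of the top and their outer faces flush with the legs' outer faces.

B is a simple wooden stool: a rectangular seat 303 mm (x) by 302 mm (y), 32 mm thick, top face at z = 412 mm, on four round legs, each 42 mm in diameter. The legs rest on z = 0, each leg's axis is inset half a diameter from the nearest pair of seat edges (so the leg's bounding box is flush with the corner).

Three stools sit around the table at the +y, −x, +x sides.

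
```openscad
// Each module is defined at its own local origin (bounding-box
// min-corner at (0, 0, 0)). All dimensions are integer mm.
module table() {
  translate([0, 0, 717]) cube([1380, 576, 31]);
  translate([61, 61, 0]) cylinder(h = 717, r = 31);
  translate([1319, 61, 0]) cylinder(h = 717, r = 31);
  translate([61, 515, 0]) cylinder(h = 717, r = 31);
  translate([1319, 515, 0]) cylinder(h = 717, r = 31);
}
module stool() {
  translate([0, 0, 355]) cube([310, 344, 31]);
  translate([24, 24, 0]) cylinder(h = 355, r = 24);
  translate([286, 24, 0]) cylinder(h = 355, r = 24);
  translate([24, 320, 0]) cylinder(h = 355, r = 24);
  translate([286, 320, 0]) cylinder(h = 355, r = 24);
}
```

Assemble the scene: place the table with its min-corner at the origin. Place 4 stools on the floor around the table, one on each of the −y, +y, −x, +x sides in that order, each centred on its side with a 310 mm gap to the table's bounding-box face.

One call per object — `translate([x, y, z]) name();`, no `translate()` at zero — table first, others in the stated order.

table();
translate([535, -654, 0]) stool();
translate([535, 886, 0]) stool();
translate([-620, 116, 0]) stool();
translate([1690, 116, 0]) stool();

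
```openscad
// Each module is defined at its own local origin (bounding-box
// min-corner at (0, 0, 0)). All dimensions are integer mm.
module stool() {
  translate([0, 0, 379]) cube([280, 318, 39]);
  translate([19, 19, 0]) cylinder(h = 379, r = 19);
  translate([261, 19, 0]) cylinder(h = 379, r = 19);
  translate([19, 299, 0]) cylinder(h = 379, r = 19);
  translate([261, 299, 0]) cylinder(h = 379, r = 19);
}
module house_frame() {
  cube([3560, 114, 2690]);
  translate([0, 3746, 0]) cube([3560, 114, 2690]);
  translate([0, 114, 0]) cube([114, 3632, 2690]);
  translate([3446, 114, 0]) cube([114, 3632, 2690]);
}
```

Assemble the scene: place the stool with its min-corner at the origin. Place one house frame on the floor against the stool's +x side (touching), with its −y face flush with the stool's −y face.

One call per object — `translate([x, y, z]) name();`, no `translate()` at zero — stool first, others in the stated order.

stool();
translate([280, 0, 0]) house_frame();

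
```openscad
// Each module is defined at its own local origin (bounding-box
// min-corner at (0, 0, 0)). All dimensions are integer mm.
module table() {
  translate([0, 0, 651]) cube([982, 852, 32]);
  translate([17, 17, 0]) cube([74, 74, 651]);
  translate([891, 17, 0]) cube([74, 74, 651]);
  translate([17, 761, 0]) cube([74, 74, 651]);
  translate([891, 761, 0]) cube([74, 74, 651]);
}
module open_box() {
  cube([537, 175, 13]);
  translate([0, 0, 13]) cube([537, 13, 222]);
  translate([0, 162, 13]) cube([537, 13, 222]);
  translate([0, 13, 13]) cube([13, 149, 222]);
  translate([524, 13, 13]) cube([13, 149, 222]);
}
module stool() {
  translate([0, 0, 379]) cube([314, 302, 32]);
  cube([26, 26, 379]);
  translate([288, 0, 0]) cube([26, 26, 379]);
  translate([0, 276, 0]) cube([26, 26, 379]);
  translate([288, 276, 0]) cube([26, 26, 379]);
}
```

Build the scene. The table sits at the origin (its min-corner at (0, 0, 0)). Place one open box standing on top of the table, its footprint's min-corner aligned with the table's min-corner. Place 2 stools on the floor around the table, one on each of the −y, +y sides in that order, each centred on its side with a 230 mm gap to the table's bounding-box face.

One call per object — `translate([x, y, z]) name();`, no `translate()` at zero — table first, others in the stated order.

table();
translate([0, 0, 683]) open_box();
translate([334, -532, 0]) stool();
translate([334, 1082, 0]) stool();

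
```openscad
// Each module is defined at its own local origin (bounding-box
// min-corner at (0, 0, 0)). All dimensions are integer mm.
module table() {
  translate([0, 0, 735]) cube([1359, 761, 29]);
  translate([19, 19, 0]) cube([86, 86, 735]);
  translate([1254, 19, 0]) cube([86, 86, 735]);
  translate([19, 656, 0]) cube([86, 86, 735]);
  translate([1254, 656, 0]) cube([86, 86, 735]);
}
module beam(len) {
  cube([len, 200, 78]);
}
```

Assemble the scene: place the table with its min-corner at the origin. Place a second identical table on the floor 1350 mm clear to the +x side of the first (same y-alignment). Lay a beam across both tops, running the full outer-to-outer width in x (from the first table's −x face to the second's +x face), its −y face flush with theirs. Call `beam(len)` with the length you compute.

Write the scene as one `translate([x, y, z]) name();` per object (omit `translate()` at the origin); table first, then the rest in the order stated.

table();
translate([2709, 0, 0]) table();
translate([0, 0, 764]) beam(4068);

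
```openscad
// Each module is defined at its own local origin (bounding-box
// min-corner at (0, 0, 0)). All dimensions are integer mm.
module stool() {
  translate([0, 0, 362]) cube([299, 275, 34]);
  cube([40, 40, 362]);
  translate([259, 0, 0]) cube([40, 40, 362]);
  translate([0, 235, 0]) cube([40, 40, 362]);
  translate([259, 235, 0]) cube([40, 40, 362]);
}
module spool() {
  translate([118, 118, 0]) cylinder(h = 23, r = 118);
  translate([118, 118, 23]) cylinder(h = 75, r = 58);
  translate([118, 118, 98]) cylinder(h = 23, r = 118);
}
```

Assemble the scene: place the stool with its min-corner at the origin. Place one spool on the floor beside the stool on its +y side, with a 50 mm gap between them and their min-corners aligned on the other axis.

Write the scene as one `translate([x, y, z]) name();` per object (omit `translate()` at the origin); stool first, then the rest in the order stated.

stool();
translate([0, 325, 0]) spool();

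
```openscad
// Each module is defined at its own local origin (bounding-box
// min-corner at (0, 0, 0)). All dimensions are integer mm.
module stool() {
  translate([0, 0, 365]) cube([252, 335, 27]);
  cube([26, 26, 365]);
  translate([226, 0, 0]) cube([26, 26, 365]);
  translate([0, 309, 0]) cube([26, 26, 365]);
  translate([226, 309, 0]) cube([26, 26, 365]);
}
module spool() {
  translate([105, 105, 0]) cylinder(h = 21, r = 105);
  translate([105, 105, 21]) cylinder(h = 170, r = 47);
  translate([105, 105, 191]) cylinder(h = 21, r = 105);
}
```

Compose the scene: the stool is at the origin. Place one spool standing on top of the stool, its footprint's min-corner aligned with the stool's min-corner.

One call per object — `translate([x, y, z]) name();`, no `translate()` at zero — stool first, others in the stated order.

stool();
translate([0, 0, 392]) spool();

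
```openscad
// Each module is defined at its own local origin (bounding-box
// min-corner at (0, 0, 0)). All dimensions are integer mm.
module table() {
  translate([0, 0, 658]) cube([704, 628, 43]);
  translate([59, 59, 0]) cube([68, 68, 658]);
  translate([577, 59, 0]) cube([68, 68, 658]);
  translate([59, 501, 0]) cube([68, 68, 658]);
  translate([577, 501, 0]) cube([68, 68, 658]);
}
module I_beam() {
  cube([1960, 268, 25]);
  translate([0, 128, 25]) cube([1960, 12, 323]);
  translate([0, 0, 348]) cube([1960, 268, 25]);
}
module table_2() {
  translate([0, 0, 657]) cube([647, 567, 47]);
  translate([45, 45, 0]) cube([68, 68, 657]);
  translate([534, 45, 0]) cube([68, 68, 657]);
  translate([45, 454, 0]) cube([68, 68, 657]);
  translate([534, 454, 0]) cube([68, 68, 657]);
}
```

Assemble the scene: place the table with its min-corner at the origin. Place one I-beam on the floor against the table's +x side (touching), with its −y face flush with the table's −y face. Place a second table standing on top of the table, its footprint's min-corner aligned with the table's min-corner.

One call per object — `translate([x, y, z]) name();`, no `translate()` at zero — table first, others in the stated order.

table();
translate([704, 0, 0]) I_beam();
translate([0, 0, 701]) table_2();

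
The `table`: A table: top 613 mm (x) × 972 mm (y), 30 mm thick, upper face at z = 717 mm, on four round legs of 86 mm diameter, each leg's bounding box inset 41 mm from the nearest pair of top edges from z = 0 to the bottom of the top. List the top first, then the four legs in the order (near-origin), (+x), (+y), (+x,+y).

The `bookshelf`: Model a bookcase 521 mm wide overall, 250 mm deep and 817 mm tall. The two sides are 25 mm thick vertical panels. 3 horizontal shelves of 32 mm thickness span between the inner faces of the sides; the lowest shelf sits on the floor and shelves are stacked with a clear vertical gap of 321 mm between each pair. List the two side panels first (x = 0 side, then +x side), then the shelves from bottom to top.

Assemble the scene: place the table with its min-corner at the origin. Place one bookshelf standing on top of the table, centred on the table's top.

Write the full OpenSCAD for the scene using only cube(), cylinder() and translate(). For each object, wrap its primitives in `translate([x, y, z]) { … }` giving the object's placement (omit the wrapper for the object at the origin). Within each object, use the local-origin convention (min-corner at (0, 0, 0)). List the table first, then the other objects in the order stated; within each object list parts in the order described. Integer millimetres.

translate([0, 0, 687]) cube([613, 972, 30]);
translate([84, 84, 0]) cylinder(h = 687, r = 43);
translate([529, 84, 0]) cylinder(h = 687, r = 43);
translate([84, 888, 0]) cylinder(h = 687, r = 43);
translate([529, 888, 0]) cylinder(h = 687, r = 43);
translate([46, 361, 717]) {
  cube([25, 250, 817]);
  translate([496, 0, 0]) cube([25, 250, 817]);
  translate([25, 0, 0]) cube([471, 250, 32]);
  translate([25, 0, 353]) cube([471, 250, 32]);
  translate([25, 0, 706]) cube([471, 250, 32]);
}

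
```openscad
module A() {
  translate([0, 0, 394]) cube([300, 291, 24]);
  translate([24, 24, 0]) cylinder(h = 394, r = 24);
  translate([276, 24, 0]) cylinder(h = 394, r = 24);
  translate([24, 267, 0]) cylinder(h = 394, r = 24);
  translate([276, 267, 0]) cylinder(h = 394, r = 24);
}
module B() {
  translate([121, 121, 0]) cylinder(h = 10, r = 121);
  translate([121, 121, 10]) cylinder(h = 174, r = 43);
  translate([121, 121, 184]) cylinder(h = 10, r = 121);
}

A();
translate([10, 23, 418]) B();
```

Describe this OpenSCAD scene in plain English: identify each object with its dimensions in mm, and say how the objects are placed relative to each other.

A is a simple wooden stool: a rectangular seat 300 mm (x) by 291 mm (y), 24 mm thick, top face at z = 418 mm, on four round legs, each 48 mm in diameter. The legs rest on z = 0, each leg's axis is inset half a diameter from the nearest pair of seat edges (so the leg's bounding box is flush with the corner).

B is a spool: two coaxial disc flanges of radius 121 mm and thickness 10 mm, joined by a core cylinder of radius 43 mm and height 174 mm. The lower flange rests on z = 0 and the three cylinders share a vertical axis.

The spool is on top of the stool.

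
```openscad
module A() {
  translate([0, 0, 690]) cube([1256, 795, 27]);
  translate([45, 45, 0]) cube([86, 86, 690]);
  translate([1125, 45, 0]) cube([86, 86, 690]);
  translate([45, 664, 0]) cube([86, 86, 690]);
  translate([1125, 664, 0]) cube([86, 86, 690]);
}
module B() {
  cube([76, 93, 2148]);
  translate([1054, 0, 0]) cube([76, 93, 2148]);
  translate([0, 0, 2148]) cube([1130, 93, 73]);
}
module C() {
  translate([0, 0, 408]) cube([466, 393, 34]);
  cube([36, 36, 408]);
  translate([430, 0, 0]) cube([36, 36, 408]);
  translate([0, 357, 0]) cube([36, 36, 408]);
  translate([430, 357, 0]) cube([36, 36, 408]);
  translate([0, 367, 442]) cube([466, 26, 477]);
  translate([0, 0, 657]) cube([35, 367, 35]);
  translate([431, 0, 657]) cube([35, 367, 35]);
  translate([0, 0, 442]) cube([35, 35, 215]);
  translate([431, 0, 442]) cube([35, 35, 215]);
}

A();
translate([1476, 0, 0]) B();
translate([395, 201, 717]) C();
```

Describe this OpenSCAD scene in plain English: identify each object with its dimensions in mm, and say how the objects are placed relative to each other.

A is a table with a 1256×795 mm rectangular top, 27 mm thick, top surface at z = 717 mm, supported by four 86×86 mm square legs, each inset 45 mm from the nearest pair of top edges, running from the floor.

B is a rectangular door frame: two vertical jambs of 76×93 mm section, 2148 mm tall, with a clear opening 978 mm wide between their inner faces. A header 73 mm tall and 93 mm deep lies on top of the jambs and spans the full outside width.

C is a chair. The seat is a 466×393×34 mm slab with its top at z = 442 mm, on four 36×36 mm corner legs (flush with the seat edges, standing on z = 0). A flat backrest 26 mm thick, 477 mm tall, spans the full seat width and rises from the seat top along its +y edge, rear face flush with the rear of the seat. Two armrests of 35×35 mm section run along each side from the seat's front edge to the front of the backrest, top faces 250 mm above the seat top and outer faces flush with the seat's x-edges; a 35×35 mm post under the front of each armrest stands on the seat at the front corner.

The door frame is on the floor beside the table on its +x side. The chair is on top of the table, centred.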